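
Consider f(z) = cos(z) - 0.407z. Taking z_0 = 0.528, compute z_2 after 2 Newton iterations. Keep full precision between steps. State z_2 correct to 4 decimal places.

1.1070

f'(z) = -sin(z) - 0.407
z_0 = 0.528000: f = 0.648920, f' = -0.910807 → z_1 = 0.528000 - (0.648920)/(-0.910807) = 1.240468
z_1 = 1.240468: f = -0.180517, f' = -1.352936 → z_2 = 1.240468 - (-0.180517)/(-1.352936) = 1.107042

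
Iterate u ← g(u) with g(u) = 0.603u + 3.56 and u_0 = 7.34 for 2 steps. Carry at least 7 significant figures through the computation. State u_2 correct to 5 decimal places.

8.37557

u_1 = g(7.340000) = 7.986020
u_2 = g(7.986020) = 8.375570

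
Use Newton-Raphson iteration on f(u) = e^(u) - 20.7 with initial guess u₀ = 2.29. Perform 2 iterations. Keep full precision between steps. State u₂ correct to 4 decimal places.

3.0866

Newton update: u ← u − f(u)/f'(u).
f'(u) = e^(u)
u_0 = 2.290000: f = -10.825062, f' = 9.874938 → u_1 = 2.290000 - (-10.825062)/(9.874938) = 3.386216
u_1 = 3.386216: f = 8.853901, f' = 29.553901 → u_2 = 3.386216 - (8.853901)/(29.553901) = 3.086631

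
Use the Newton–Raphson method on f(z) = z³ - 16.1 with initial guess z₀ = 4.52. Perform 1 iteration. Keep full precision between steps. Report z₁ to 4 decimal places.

f'(z) = 3z²
z_0 = 4.520000: f = 76.245408, f' = 61.291200 → z_1 = 4.520000 - (76.245408)/(61.291200) = 3.276014

3.2760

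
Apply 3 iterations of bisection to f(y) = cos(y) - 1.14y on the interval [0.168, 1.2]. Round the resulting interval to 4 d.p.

f(0.168000) = 0.794401, f(1.200000) = -1.005642 (opposite signs)
step 1: m = 0.684000, f(m) = -0.004709 < 0 → root in [0.168000, 0.684000]
step 2: m = 0.426000, f(m) = 0.424986 > 0 → root in [0.426000, 0.684000]
step 3: m = 0.555000, f(m) = 0.217200 > 0 → root in [0.555000, 0.684000]

[0.5550, 0.6840]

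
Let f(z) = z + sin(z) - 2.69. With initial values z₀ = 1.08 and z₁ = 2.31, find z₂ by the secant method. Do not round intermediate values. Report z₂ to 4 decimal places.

1.9038

f(z_0) = -0.728042, f(z_1) = 0.359005
z_2 = 2.310000 - (0.359005)·(2.310000 - 1.080000)/(0.359005 - (-0.728042)) = 1.903784; f(z_2) = 0.158854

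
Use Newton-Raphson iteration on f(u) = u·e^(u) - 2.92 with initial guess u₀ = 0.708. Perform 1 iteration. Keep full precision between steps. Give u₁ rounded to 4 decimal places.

1.1357

f'(u) = (u + 1)·e^(u)
u_0 = 0.708000: f = -1.482811, f' = 3.467116 → u_1 = 0.708000 - (-1.482811)/(3.467116) = 1.135679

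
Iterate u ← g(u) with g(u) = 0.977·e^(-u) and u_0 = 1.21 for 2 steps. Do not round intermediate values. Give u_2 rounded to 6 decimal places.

u_1 = g(1.210000) = 0.291339
u_2 = g(0.291339) = 0.730075

0.730075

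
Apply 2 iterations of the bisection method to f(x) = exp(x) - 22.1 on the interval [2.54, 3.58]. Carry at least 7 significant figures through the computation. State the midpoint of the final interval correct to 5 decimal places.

3.19000

f(2.540000) = -9.420329, f(3.580000) = 13.773541 (opposite signs)
step 1: m = 3.060000, f(m) = -0.772443 < 0 → root in [3.060000, 3.580000]
step 2: m = 3.320000, f(m) = 5.560351 > 0 → root in [3.060000, 3.320000]
Midpoint of [3.060000, 3.320000] = 3.190000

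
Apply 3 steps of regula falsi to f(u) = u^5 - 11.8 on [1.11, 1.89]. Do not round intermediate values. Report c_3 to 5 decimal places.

1.62455

f(1.110000) = -10.114942, f(1.890000) = 12.316208
step 1: c = 1.461728, f(c) = -5.126829 < 0 → new bracket [1.461728, 1.890000]
step 2: c = 1.587605, f(c) = -1.714163 < 0 → new bracket [1.587605, 1.890000]
step 3: c = 1.624550, f(c) = -0.484719 < 0 → new bracket [1.624550, 1.890000]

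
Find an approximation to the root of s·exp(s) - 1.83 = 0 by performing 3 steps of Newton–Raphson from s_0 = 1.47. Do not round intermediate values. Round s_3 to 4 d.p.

0.8133

Newton update: s ← s − f(s)/f'(s).
f'(s) = (s + 1)·exp(s)
s_0 = 1.470000: f = 4.563376, f' = 10.742611 → s_1 = 1.470000 - (4.563376)/(10.742611) = 1.045208
s_1 = 1.045208: f = 1.142561, f' = 5.816551 → s_2 = 1.045208 - (1.142561)/(5.816551) = 0.848775
s_2 = 0.848775: f = 0.153404, f' = 4.320187 → s_3 = 0.848775 - (0.153404)/(4.320187) = 0.813267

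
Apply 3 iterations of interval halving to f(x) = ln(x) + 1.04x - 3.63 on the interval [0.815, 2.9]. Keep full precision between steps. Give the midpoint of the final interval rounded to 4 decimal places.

2.5091

f(0.815000) = -2.986967, f(2.900000) = 0.450711 (opposite signs)
step 1: m = 1.857500, f(m) = -1.078969 < 0 → root in [1.857500, 2.900000]
step 2: m = 2.378750, f(m) = -0.289525 < 0 → root in [2.378750, 2.900000]
step 3: m = 2.639375, f(m) = 0.085492 > 0 → root in [2.378750, 2.639375]
Midpoint of [2.378750, 2.639375] = 2.509063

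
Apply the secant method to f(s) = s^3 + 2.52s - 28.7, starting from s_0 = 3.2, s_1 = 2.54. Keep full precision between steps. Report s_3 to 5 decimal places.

f(s_0) = 12.132000, f(s_1) = -5.912136
s_2 = 2.540000 - (-5.912136)·(2.540000 - 3.200000)/(-5.912136 - (12.132000)) = 2.756248; f(s_2) = -0.815304
s_3 = 2.756248 - (-0.815304)·(2.756248 - 2.540000)/(-0.815304 - (-5.912136)) = 2.790840; f(s_3) = 0.070171

2.79084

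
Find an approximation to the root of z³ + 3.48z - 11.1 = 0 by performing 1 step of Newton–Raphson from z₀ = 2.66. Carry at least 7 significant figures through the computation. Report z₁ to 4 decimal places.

Newton update: z ← z − f(z)/f'(z).
f'(z) = 3z² + 3.48
z_0 = 2.660000: f = 16.977896, f' = 24.706800 → z_1 = 2.660000 - (16.977896)/(24.706800) = 1.972825

1.9728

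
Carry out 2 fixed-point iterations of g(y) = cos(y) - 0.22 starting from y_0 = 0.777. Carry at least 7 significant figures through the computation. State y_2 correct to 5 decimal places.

y_1 = g(0.777000) = 0.493020
y_2 = g(0.493020) = 0.660907

0.66091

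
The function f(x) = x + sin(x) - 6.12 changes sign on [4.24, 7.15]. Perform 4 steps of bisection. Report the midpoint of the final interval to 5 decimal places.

f(4.240000) = -2.770484, f(7.150000) = 1.792271 (opposite signs)
step 1: m = 5.695000, f(m) = -0.979852 < 0 → root in [5.695000, 7.150000]
step 2: m = 6.422500, f(m) = 0.441364 > 0 → root in [5.695000, 6.422500]
step 3: m = 6.058750, f(m) = -0.283806 < 0 → root in [6.058750, 6.422500]
step 4: m = 6.240625, f(m) = 0.078078 > 0 → root in [6.058750, 6.240625]
Midpoint of [6.058750, 6.240625] = 6.149687

6.14969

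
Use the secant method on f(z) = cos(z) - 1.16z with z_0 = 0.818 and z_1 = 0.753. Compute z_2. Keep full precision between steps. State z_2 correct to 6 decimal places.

0.675959

f(z_0) = -0.265198, f(z_1) = -0.143839
z_2 = 0.753000 - (-0.143839)·(0.753000 - 0.818000)/(-0.143839 - (-0.265198)) = 0.675959; f(z_2) = -0.004006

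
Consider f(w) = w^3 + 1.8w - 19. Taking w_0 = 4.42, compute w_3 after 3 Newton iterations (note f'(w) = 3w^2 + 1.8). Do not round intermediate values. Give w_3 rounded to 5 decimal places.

2.45154

w_0 = 4.420000: f = 75.306888, f' = 60.409200 → w_1 = 4.420000 - (75.306888)/(60.409200) = 3.173387
w_1 = 3.173387: f = 18.669329, f' = 32.011157 → w_2 = 3.173387 - (18.669329)/(32.011157) = 2.590174
w_2 = 2.590174: f = 3.039792, f' = 21.927003 → w_3 = 2.590174 - (3.039792)/(21.927003) = 2.451542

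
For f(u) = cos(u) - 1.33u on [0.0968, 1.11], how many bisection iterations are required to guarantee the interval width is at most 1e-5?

Initial width b − a = 1.11 − 0.0968 = 1.013200.
After n steps the width is (b−a)/2^n; need (b−a)/2^n ≤ 1e-5.
So n ≥ log₂(1.013200/1e-5) = log₂(101320.0000) ≈ 16.6286.
Hence n = 17.

17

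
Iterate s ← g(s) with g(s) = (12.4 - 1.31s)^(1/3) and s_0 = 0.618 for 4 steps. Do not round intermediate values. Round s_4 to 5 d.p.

s_1 = g(0.618000) = 2.263079
s_2 = g(2.263079) = 2.113098
s_3 = g(2.113098) = 2.127664
s_4 = g(2.127664) = 2.126258

2.12626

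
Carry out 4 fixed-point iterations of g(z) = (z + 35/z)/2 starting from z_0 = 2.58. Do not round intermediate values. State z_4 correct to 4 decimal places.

5.9161

z_1 = g(2.580000) = 8.072946
z_2 = g(8.072946) = 6.204207
z_3 = g(6.204207) = 5.922770
z_4 = g(5.922770) = 5.916084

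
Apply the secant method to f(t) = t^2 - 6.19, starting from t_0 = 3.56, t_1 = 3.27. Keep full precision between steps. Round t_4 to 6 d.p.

Secant update: t_(k+1) = t_k − f(t_k)·(t_k − t_(k-1))/(f(t_k) − f(t_(k-1))).
f(t_0) = 6.483600, f(t_1) = 4.502900
t_2 = 3.270000 - (4.502900)·(3.270000 - 3.560000)/(4.502900 - (6.483600)) = 2.610717; f(t_2) = 0.625845
t_3 = 2.610717 - (0.625845)·(2.610717 - 3.270000)/(0.625845 - (4.502900)) = 2.504294; f(t_3) = 0.081489
t_4 = 2.504294 - (0.081489)·(2.504294 - 2.610717)/(0.081489 - (0.625845)) = 2.488363; f(t_4) = 0.001949

2.488363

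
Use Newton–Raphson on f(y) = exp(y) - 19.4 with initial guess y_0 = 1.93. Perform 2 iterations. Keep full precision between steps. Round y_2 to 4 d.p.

3.2040

f'(y) = exp(y)
y_0 = 1.930000: f = -12.510490, f' = 6.889510 → y_1 = 1.930000 - (-12.510490)/(6.889510) = 3.745875
y_1 = 3.745875: f = 22.946046, f' = 42.346046 → y_2 = 3.745875 - (22.946046)/(42.346046) = 3.204005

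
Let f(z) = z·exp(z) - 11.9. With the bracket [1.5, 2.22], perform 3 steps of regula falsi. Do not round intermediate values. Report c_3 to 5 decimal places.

f(1.500000) = -5.177466, f(2.220000) = 8.540275
step 1: c = 1.771749, f(c) = -1.480121 < 0 → new bracket [1.771749, 2.220000]
step 2: c = 1.837960, f(c) = -0.350797 < 0 → new bracket [1.837960, 2.220000]
step 3: c = 1.853033, f(c) = -0.079238 < 0 → new bracket [1.853033, 2.220000]

1.85303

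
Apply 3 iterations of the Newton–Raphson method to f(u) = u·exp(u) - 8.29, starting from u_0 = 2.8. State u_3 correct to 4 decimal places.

f'(u) = (u + 1)·exp(u)
u_0 = 2.800000: f = 37.755011, f' = 62.489658 → u_1 = 2.800000 - (37.755011)/(62.489658) = 2.195820
u_1 = 2.195820: f = 11.444637, f' = 28.722004 → u_2 = 2.195820 - (11.444637)/(28.722004) = 1.797357
u_2 = 1.797357: f = 2.554684, f' = 16.878366 → u_3 = 1.797357 - (2.554684)/(16.878366) = 1.645999

1.6460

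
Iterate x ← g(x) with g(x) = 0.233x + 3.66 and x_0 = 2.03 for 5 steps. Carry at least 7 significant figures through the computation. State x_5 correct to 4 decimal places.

4.7700

x_1 = g(2.030000) = 4.132990
x_2 = g(4.132990) = 4.622987
x_3 = g(4.622987) = 4.737156
x_4 = g(4.737156) = 4.763757
x_5 = g(4.763757) = 4.769955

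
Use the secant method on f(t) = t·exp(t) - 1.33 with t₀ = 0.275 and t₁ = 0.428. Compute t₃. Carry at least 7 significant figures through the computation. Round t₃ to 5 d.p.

0.65529

f(t_0) = -0.967954, f(t_1) = -0.673368
t_2 = 0.428000 - (-0.673368)·(0.428000 - 0.275000)/(-0.673368 - (-0.967954)) = 0.777730; f(t_2) = 0.362748
t_3 = 0.777730 - (0.362748)·(0.777730 - 0.428000)/(0.362748 - (-0.673368)) = 0.655288; f(t_3) = -0.068114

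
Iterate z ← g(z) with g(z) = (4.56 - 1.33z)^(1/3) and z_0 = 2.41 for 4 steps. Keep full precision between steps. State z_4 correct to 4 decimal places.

1.3969

z_1 = g(2.410000) = 1.106491
z_2 = g(1.106491) = 1.456274
z_3 = g(1.456274) = 1.379139
z_4 = g(1.379139) = 1.396889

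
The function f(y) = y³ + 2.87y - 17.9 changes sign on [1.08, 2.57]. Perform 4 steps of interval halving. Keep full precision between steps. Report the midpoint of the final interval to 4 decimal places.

2.2441

f(1.080000) = -13.540688, f(2.570000) = 6.450493 (opposite signs)
step 1: m = 1.825000, f(m) = -6.583859 < 0 → root in [1.825000, 2.570000]
step 2: m = 2.197500, f(m) = -0.981434 < 0 → root in [2.197500, 2.570000]
step 3: m = 2.383750, f(m) = 2.486459 > 0 → root in [2.197500, 2.383750]
step 4: m = 2.290625, f(m) = 0.692918 > 0 → root in [2.197500, 2.290625]
Midpoint of [2.197500, 2.290625] = 2.244063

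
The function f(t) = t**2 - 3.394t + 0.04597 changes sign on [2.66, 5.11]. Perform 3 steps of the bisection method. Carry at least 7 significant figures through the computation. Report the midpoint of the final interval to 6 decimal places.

3.425625

f(2.660000) = -1.906470, f(5.110000) = 8.814730 (opposite signs)
step 1: m = 3.885000, f(m) = 1.953505 > 0 → root in [2.660000, 3.885000]
step 2: m = 3.272500, f(m) = -0.351639 < 0 → root in [3.272500, 3.885000]
step 3: m = 3.578750, f(m) = 0.707144 > 0 → root in [3.272500, 3.578750]
Midpoint of [3.272500, 3.578750] = 3.425625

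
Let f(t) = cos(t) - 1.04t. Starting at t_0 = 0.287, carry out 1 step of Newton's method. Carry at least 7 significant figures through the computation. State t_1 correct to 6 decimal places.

f'(t) = -sin(t) - 1.04
t_0 = 0.287000: f = 0.660617, f' = -1.323076 → t_1 = 0.287000 - (0.660617)/(-1.323076) = 0.786304

0.786304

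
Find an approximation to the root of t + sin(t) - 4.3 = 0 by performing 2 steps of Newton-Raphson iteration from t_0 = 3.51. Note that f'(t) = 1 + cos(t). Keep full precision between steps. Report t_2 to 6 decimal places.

-1.809824

t_0 = 3.510000: f = -1.150130, f' = 0.067098 → t_1 = 3.510000 - (-1.150130)/(0.067098) = 20.651072
t_1 = 20.651072: f = 17.324574, f' = 0.771322 → t_2 = 20.651072 - (17.324574)/(0.771322) = -1.809824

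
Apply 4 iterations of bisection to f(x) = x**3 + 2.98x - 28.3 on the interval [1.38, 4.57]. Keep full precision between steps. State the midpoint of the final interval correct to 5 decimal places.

f(1.380000) = -21.559528, f(4.570000) = 80.762593 (opposite signs)
step 1: m = 2.975000, f(m) = 6.896109 > 0 → root in [1.380000, 2.975000]
step 2: m = 2.177500, f(m) = -11.486420 < 0 → root in [2.177500, 2.975000]
step 3: m = 2.576250, f(m) = -3.524039 < 0 → root in [2.576250, 2.975000]
step 4: m = 2.775625, f(m) = 1.355039 > 0 → root in [2.576250, 2.775625]
Midpoint of [2.576250, 2.775625] = 2.675937

2.67594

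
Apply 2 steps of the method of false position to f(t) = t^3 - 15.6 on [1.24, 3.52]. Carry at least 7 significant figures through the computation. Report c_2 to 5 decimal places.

f(1.240000) = -13.693376, f(3.520000) = 28.014208
step 1: c = 1.988566, f(c) = -7.736420 < 0 → new bracket [1.988566, 3.520000]
step 2: c = 2.319968, f(c) = -3.113349 < 0 → new bracket [2.319968, 3.520000]

2.31997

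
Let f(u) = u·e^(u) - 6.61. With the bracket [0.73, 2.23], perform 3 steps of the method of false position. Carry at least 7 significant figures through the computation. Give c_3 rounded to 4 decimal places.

1.4194

f(0.730000) = -5.095191, f(2.230000) = 14.128701
step 1: c = 1.127567, f(c) = -3.127922 < 0 → new bracket [1.127567, 2.230000]
step 2: c = 1.327393, f(c) = -1.604135 < 0 → new bracket [1.327393, 2.230000]
step 3: c = 1.419424, f(c) = -0.741055 < 0 → new bracket [1.419424, 2.230000]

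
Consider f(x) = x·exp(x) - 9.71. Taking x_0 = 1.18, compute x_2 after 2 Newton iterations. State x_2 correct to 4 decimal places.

Newton update: x ← x − f(x)/f'(x).
f'(x) = (x + 1)·exp(x)
x_0 = 1.180000: f = -5.869838, f' = 7.094536 → x_1 = 1.180000 - (-5.869838)/(7.094536) = 2.007375
x_1 = 2.007375: f = 5.232392, f' = 22.386140 → x_2 = 2.007375 - (5.232392)/(22.386140) = 1.773641

1.7736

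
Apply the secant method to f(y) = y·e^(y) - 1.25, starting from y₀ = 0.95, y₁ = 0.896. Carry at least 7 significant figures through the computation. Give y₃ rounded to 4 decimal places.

f(y_0) = 1.206424, f(y_1) = 0.945007
y_2 = 0.896000 - (0.945007)·(0.896000 - 0.950000)/(0.945007 - (1.206424)) = 0.700794; f(y_2) = 0.162345
y_3 = 0.700794 - (0.162345)·(0.700794 - 0.896000)/(0.162345 - (0.945007)) = 0.660302; f(y_3) = 0.027935

0.6603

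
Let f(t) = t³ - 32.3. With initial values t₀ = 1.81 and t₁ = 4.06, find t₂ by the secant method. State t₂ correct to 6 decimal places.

Secant update: t_(k+1) = t_k − f(t_k)·(t_k − t_(k-1))/(f(t_k) − f(t_(k-1))).
f(t_0) = -26.370259, f(t_1) = 34.623416
t_2 = 4.060000 - (34.623416)·(4.060000 - 1.810000)/(34.623416 - (-26.370259)) = 2.782774; f(t_2) = -10.750660

2.782774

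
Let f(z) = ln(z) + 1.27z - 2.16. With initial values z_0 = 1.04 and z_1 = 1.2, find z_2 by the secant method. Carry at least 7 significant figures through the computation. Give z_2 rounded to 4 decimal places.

Secant update: z_(k+1) = z_k − f(z_k)·(z_k − z_(k-1))/(f(z_k) − f(z_(k-1))).
f(z_0) = -0.799979, f(z_1) = -0.453678
z_2 = 1.200000 - (-0.453678)·(1.200000 - 1.040000)/(-0.453678 - (-0.799979)) = 1.409611; f(z_2) = -0.026480

1.4096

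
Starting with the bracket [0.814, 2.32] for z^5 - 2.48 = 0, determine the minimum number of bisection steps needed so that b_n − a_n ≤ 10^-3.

Initial width b − a = 2.32 − 0.814 = 1.506000.
After n steps the width is (b−a)/2^n; need (b−a)/2^n ≤ 10^-3.
So n ≥ log₂(1.506000/10^-3) = log₂(1506.0000) ≈ 10.5565.
Hence n = 11.

11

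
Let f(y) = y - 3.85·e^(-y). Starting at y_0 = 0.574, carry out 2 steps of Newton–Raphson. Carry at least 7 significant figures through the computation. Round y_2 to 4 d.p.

1.1784

Newton update: y ← y − f(y)/f'(y).
f'(y) = 1 + 3.85·e^(-y)
y_0 = 0.574000: f = -1.594581, f' = 3.168581 → y_1 = 0.574000 - (-1.594581)/(3.168581) = 1.077248
y_1 = 1.077248: f = -0.233798, f' = 2.311046 → y_2 = 1.077248 - (-0.233798)/(2.311046) = 1.178413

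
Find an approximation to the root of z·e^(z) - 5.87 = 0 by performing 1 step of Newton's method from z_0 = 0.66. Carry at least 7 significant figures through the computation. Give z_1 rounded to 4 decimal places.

2.0901

f'(z) = (z + 1)·e^(z)
z_0 = 0.660000: f = -4.593037, f' = 3.211755 → z_1 = 0.660000 - (-4.593037)/(3.211755) = 2.090071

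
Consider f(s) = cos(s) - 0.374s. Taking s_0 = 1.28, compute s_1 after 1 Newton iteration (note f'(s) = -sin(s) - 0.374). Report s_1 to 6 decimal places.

s_0 = 1.280000: f = -0.192005, f' = -1.332016 → s_1 = 1.280000 - (-0.192005)/(-1.332016) = 1.135854

1.135854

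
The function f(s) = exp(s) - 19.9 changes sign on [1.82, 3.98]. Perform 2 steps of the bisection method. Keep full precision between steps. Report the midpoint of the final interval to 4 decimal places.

3.1700

f(1.820000) = -13.728142, f(3.980000) = 33.617034 (opposite signs)
step 1: m = 2.900000, f(m) = -1.725855 < 0 → root in [2.900000, 3.980000]
step 2: m = 3.440000, f(m) = 11.286958 > 0 → root in [2.900000, 3.440000]
Midpoint of [2.900000, 3.440000] = 3.170000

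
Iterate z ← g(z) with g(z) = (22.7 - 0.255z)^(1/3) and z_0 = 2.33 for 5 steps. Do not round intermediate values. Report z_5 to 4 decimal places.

z_1 = g(2.330000) = 2.806526
z_2 = g(2.806526) = 2.801374
z_3 = g(2.801374) = 2.801430
z_4 = g(2.801430) = 2.801429
z_5 = g(2.801429) = 2.801429

2.8014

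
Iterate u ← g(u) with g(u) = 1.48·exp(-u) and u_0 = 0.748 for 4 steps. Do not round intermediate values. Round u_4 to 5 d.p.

u_1 = g(0.748000) = 0.700502
u_2 = g(0.700502) = 0.734577
u_3 = g(0.734577) = 0.709968
u_4 = g(0.709968) = 0.727657

0.72766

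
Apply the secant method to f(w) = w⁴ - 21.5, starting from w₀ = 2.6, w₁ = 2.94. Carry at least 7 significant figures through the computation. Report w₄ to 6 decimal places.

2.160011

f(w_0) = 24.197600, f(w_1) = 53.211821
w_2 = 2.940000 - (53.211821)·(2.940000 - 2.600000)/(53.211821 - (24.197600)) = 2.316443; f(w_2) = 7.292973
w_3 = 2.316443 - (7.292973)·(2.316443 - 2.940000)/(7.292973 - (53.211821)) = 2.217408; f(w_3) = 2.675880
w_4 = 2.217408 - (2.675880)·(2.217408 - 2.316443)/(2.675880 - (7.292973)) = 2.160011; f(w_4) = 0.268267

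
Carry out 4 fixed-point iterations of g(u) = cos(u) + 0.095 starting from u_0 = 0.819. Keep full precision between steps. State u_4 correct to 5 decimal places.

u_1 = g(0.819000) = 0.777952
u_2 = g(0.777952) = 0.807352
u_3 = g(0.807352) = 0.786414
u_4 = g(0.786414) = 0.801388

0.80139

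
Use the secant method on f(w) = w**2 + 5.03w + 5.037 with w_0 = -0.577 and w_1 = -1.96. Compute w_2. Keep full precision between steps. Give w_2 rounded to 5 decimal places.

f(w_0) = 2.467619, f(w_1) = -0.980200
w_2 = -1.960000 - (-0.980200)·(-1.960000 - -0.577000)/(-0.980200 - (2.467619)) = -1.566819; f(w_2) = -0.389178

-1.56682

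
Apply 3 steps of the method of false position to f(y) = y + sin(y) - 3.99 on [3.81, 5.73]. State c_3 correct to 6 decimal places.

4.938472

False-position update: c = (a·f(b) − b·f(a))/(f(b) − f(a)); replace the endpoint whose sign matches f(c).
f(3.810000) = -0.799737, f(5.730000) = 1.214600
step 1: c = 4.572283, f(c) = -0.407918 < 0 → new bracket [4.572283, 5.730000]
step 2: c = 4.863345, f(c) = -0.115282 < 0 → new bracket [4.863345, 5.730000]
step 3: c = 4.938472, f(c) = -0.026080 < 0 → new bracket [4.938472, 5.730000]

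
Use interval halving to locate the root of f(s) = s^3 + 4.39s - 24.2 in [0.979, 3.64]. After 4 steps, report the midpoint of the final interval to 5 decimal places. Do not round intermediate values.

f(0.979000) = -18.963876, f(3.640000) = 40.008144 (opposite signs)
step 1: m = 2.309500, f(m) = -1.742906 < 0 → root in [2.309500, 3.640000]
step 2: m = 2.974750, f(m) = 15.183124 > 0 → root in [2.309500, 2.974750]
step 3: m = 2.642125, f(m) = 5.843140 > 0 → root in [2.309500, 2.642125]
step 4: m = 2.475812, f(m) = 1.844675 > 0 → root in [2.309500, 2.475812]
Midpoint of [2.309500, 2.475812] = 2.392656

2.39266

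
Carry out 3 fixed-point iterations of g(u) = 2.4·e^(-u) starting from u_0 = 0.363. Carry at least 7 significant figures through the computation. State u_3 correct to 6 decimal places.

1.527157

u_1 = g(0.363000) = 1.669407
u_2 = g(1.669407) = 0.452061
u_3 = g(0.452061) = 1.527157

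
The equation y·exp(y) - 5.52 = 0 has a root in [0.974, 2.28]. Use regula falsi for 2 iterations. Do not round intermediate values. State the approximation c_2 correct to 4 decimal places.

1.2743

False-position update: c = (a·f(b) − b·f(a))/(f(b) − f(a)); replace the endpoint whose sign matches f(c).
f(0.974000) = -2.940344, f(2.280000) = 16.770831
step 1: c = 1.168818, f(c) = -1.758527 < 0 → new bracket [1.168818, 2.280000]
step 2: c = 1.274274, f(c) = -0.963059 < 0 → new bracket [1.274274, 2.280000]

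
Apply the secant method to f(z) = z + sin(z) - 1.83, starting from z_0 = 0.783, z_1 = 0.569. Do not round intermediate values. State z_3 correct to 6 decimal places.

0.990954

Secant update: z_(k+1) = z_k − f(z_k)·(z_k − z_(k-1))/(f(z_k) − f(z_(k-1))).
f(z_0) = -0.341591, f(z_1) = -0.722210
z_2 = 0.569000 - (-0.722210)·(0.569000 - 0.783000)/(-0.722210 - (-0.341591)) = 0.975057; f(z_2) = -0.027209
z_3 = 0.975057 - (-0.027209)·(0.975057 - 0.569000)/(-0.027209 - (-0.722210)) = 0.990954; f(z_3) = -0.002497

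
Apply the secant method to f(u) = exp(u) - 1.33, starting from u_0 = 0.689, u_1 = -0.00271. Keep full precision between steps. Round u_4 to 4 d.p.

f(u_0) = 0.661723, f(u_1) = -0.332706
u_2 = -0.002710 - (-0.332706)·(-0.002710 - 0.689000)/(-0.332706 - (0.661723)) = 0.228716; f(u_2) = -0.073016
u_3 = 0.228716 - (-0.073016)·(0.228716 - -0.002710)/(-0.073016 - (-0.332706)) = 0.293784; f(u_3) = 0.011494
u_4 = 0.293784 - (0.011494)·(0.293784 - 0.228716)/(0.011494 - (-0.073016)) = 0.284934; f(u_4) = -0.000326

0.2849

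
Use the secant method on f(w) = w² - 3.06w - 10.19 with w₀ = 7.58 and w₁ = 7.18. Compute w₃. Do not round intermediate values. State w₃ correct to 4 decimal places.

5.1690

f(w_0) = 24.071600, f(w_1) = 19.391600
w_2 = 7.180000 - (19.391600)·(7.180000 - 7.580000)/(19.391600 - (24.071600)) = 5.522598; f(w_2) = 3.409941
w_3 = 5.522598 - (3.409941)·(5.522598 - 7.180000)/(3.409941 - (19.391600)) = 5.168965; f(w_3) = 0.711168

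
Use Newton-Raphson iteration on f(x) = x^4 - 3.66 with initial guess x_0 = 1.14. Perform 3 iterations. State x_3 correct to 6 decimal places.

1.383219

Newton update: x ← x − f(x)/f'(x).
f'(x) = 4x^3
x_0 = 1.140000: f = -1.971040, f' = 5.926176 → x_1 = 1.140000 - (-1.971040)/(5.926176) = 1.472599
x_1 = 1.472599: f = 1.042599, f' = 12.773604 → x_2 = 1.472599 - (1.042599)/(12.773604) = 1.390978
x_2 = 1.390978: f = 0.083523, f' = 10.765157 → x_3 = 1.390978 - (0.083523)/(10.765157) = 1.383219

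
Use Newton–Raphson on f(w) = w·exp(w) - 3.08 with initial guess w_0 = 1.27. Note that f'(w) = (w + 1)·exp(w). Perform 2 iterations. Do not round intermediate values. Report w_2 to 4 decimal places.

w_0 = 1.270000: f = 1.442283, f' = 8.083135 → w_1 = 1.270000 - (1.442283)/(8.083135) = 1.091569
w_1 = 1.091569: f = 0.171723, f' = 6.230667 → w_2 = 1.091569 - (0.171723)/(6.230667) = 1.064008

1.0640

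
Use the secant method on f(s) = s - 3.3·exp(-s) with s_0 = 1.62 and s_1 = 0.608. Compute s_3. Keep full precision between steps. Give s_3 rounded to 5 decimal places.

1.10808

f(s_0) = 0.966934, f(s_1) = -1.188648
s_2 = 0.608000 - (-1.188648)·(0.608000 - 1.620000)/(-1.188648 - (0.966934)) = 1.166045; f(s_2) = 0.137775
s_3 = 1.166045 - (0.137775)·(1.166045 - 0.608000)/(0.137775 - (-1.188648)) = 1.108081; f(s_3) = 0.018447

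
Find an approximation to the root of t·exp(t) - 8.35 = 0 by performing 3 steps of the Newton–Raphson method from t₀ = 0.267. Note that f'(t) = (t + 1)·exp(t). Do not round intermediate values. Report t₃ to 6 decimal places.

3.486155

t_0 = 0.267000: f = -8.001287, f' = 1.654753 → t_1 = 0.267000 - (-8.001287)/(1.654753) = 5.102336
t_1 = 5.102336: f = 830.501706, f' = 1003.257143 → t_2 = 5.102336 - (830.501706)/(1003.257143) = 4.274530
t_2 = 4.274530: f = 298.759485, f' = 378.955858 → t_3 = 4.274530 - (298.759485)/(378.955858) = 3.486155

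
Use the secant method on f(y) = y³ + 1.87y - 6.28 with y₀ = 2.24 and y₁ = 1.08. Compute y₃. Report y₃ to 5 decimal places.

f(y_0) = 9.148224, f(y_1) = -3.000688
y_2 = 1.080000 - (-3.000688)·(1.080000 - 2.240000)/(-3.000688 - (9.148224)) = 1.366511; f(y_2) = -1.172866
y_3 = 1.366511 - (-1.172866)·(1.366511 - 1.080000)/(-1.172866 - (-3.000688)) = 1.550358; f(y_3) = 0.345624

1.55036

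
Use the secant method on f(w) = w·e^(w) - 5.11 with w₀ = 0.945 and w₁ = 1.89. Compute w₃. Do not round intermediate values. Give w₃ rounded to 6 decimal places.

f(w_0) = -2.678691, f(w_1) = 7.400607
w_2 = 1.890000 - (7.400607)·(1.890000 - 0.945000)/(7.400607 - (-2.678691)) = 1.196145; f(w_2) = -1.153940
w_3 = 1.196145 - (-1.153940)·(1.196145 - 1.890000)/(-1.153940 - (7.400607)) = 1.289740; f(w_3) = -0.425865

1.289740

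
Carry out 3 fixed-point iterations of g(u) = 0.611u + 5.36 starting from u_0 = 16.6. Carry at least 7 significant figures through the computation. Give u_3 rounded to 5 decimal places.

14.42241

u_1 = g(16.600000) = 15.502600
u_2 = g(15.502600) = 14.832089
u_3 = g(14.832089) = 14.422406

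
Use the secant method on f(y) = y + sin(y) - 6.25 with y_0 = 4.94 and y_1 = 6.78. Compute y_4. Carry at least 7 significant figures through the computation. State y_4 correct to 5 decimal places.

6.26659

Secant update: y_(k+1) = y_k − f(y_k)·(y_k − y_(k-1))/(f(y_k) − f(y_(k-1))).
f(y_0) = -2.284208, f(y_1) = 1.006628
y_2 = 6.780000 - (1.006628)·(6.780000 - 4.940000)/(1.006628 - (-2.284208)) = 6.217166; f(y_2) = -0.098806
y_3 = 6.217166 - (-0.098806)·(6.217166 - 6.780000)/(-0.098806 - (1.006628)) = 6.267473; f(y_3) = 0.001761
y_4 = 6.267473 - (0.001761)·(6.267473 - 6.217166)/(0.001761 - (-0.098806)) = 6.266592; f(y_4) = -0.000001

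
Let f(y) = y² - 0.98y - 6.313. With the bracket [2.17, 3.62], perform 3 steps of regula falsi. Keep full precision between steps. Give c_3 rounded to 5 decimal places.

False-position update: c = (a·f(b) − b·f(a))/(f(b) − f(a)); replace the endpoint whose sign matches f(c).
f(2.170000) = -3.730700, f(3.620000) = 3.243800
step 1: c = 2.945613, f(c) = -0.523063 < 0 → new bracket [2.945613, 3.620000]
step 2: c = 3.039258, f(c) = -0.054383 < 0 → new bracket [3.039258, 3.620000]
step 3: c = 3.048834, f(c) = -0.005469 < 0 → new bracket [3.048834, 3.620000]

3.04883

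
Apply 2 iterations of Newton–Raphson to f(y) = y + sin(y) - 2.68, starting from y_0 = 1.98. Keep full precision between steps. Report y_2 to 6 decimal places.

1.684300

f'(y) = 1 + cos(y)
y_0 = 1.980000: f = 0.217438, f' = 0.602121 → y_1 = 1.980000 - (0.217438)/(0.602121) = 1.618880
y_1 = 1.618880: f = -0.062276, f' = 0.951935 → y_2 = 1.618880 - (-0.062276)/(0.951935) = 1.684300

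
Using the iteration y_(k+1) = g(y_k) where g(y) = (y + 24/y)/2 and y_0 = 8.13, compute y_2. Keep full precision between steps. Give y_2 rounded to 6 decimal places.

4.936176

y_1 = g(8.130000) = 5.541015
y_2 = g(5.541015) = 4.936176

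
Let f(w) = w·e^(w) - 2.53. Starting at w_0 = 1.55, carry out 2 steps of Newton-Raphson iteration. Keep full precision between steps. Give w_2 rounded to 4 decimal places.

0.9884

f'(w) = (w + 1)·e^(w)
w_0 = 1.550000: f = 4.772779, f' = 12.014249 → w_1 = 1.550000 - (4.772779)/(12.014249) = 1.152740
w_1 = 1.152740: f = 1.120565, f' = 6.817424 → w_2 = 1.152740 - (1.120565)/(6.817424) = 0.988372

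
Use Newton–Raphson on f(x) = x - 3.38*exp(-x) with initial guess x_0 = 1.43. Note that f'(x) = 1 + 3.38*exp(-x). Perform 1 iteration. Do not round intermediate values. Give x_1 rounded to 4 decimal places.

x_0 = 1.430000: f = 0.621136, f' = 1.808864 → x_1 = 1.430000 - (0.621136)/(1.808864) = 1.086616

1.0866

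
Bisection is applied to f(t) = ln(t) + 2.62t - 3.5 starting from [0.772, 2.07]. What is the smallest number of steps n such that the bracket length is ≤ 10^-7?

24

Initial width b − a = 2.07 − 0.772 = 1.298000.
After n steps the width is (b−a)/2^n; need (b−a)/2^n ≤ 10^-7.
So n ≥ log₂(1.298000/10^-7) = log₂(12980000.0000) ≈ 23.6298.
Hence n = 24.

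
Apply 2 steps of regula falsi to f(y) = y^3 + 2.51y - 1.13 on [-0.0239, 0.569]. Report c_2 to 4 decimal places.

f(-0.023900) = -1.190003, f(0.569000) = 0.482410
step 1: c = 0.397977, f(c) = -0.068044 < 0 → new bracket [0.397977, 0.569000]
step 2: c = 0.419118, f(c) = -0.004392 < 0 → new bracket [0.419118, 0.569000]

0.4191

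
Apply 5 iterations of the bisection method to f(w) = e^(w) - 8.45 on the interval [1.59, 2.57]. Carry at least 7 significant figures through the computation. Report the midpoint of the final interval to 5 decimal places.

2.12594

f(1.590000) = -3.546251, f(2.570000) = 4.615824 (opposite signs)
step 1: m = 2.080000, f(m) = -0.445531 < 0 → root in [2.080000, 2.570000]
step 2: m = 2.325000, f(m) = 1.776680 > 0 → root in [2.080000, 2.325000]
step 3: m = 2.202500, f(m) = 0.597604 > 0 → root in [2.080000, 2.202500]
step 4: m = 2.141250, f(m) = 0.060069 > 0 → root in [2.080000, 2.141250]
step 5: m = 2.110625, f(m) = -0.196602 < 0 → root in [2.110625, 2.141250]
Midpoint of [2.110625, 2.141250] = 2.125938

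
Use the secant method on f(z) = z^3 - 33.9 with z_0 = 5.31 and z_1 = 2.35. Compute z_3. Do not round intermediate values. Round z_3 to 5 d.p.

3.39792

f(z_0) = 115.821291, f(z_1) = -20.922125
z_2 = 2.350000 - (-20.922125)·(2.350000 - 5.310000)/(-20.922125 - (115.821291)) = 2.802888; f(z_2) = -11.879998
z_3 = 2.802888 - (-11.879998)·(2.802888 - 2.350000)/(-11.879998 - (-20.922125)) = 3.397915; f(z_3) = 5.331753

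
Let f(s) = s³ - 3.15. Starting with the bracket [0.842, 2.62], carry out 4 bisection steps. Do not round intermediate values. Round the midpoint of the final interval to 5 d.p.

f(0.842000) = -2.553052, f(2.620000) = 14.834728 (opposite signs)
step 1: m = 1.731000, f(m) = 2.036701 > 0 → root in [0.842000, 1.731000]
step 2: m = 1.286500, f(m) = -1.020737 < 0 → root in [1.286500, 1.731000]
step 3: m = 1.508750, f(m) = 0.284408 > 0 → root in [1.286500, 1.508750]
step 4: m = 1.397625, f(m) = -0.419941 < 0 → root in [1.397625, 1.508750]
Midpoint of [1.397625, 1.508750] = 1.453188

1.45319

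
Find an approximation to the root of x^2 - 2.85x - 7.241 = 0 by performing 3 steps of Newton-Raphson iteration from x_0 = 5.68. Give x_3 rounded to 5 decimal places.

4.46994

f'(x) = 2x - 2.85
x_0 = 5.680000: f = 8.833400, f' = 8.510000 → x_1 = 5.680000 - (8.833400)/(8.510000) = 4.641998
x_1 = 4.641998: f = 1.077449, f' = 6.433995 → x_2 = 4.641998 - (1.077449)/(6.433995) = 4.474536
x_2 = 4.474536: f = 0.028043, f' = 6.099072 → x_3 = 4.474536 - (0.028043)/(6.099072) = 4.469938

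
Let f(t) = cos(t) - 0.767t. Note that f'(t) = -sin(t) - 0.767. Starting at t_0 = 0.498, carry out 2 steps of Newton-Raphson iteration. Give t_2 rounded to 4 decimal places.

Newton update: t ← t − f(t)/f'(t).
t_0 = 0.498000: f = 0.496574, f' = -1.244669 → t_1 = 0.498000 - (0.496574)/(-1.244669) = 0.896960
t_1 = 0.896960: f = -0.063980, f' = -1.548434 → t_2 = 0.896960 - (-0.063980)/(-1.548434) = 0.855641

0.8556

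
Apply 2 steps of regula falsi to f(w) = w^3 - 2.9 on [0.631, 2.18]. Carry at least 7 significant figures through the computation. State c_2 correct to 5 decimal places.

1.25760

f(0.631000) = -2.648760, f(2.180000) = 7.460232
step 1: c = 1.036869, f(c) = -1.785264 < 0 → new bracket [1.036869, 2.180000]
step 2: c = 1.257603, f(c) = -0.911020 < 0 → new bracket [1.257603, 2.180000]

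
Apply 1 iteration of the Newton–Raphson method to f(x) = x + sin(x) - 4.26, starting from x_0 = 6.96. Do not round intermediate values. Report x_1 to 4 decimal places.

f'(x) = 1 + cos(x)
x_0 = 6.960000: f = 3.326313, f' = 1.779572 → x_1 = 6.960000 - (3.326313)/(1.779572) = 5.090835

5.0908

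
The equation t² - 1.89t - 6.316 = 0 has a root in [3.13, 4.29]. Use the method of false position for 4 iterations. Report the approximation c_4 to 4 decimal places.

f(3.130000) = -2.434800, f(4.290000) = 3.980000
step 1: c = 3.570289, f(c) = -0.316881 < 0 → new bracket [3.570289, 4.290000]
step 2: c = 3.623366, f(c) = -0.035382 < 0 → new bracket [3.623366, 4.290000]
step 3: c = 3.629240, f(c) = -0.003881 < 0 → new bracket [3.629240, 4.290000]
step 4: c = 3.629884, f(c) = -0.000425 < 0 → new bracket [3.629884, 4.290000]

3.6299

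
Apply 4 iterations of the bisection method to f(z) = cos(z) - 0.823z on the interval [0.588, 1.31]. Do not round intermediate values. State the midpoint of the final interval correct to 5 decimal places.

f(0.588000) = 0.348128, f(1.310000) = -0.820280 (opposite signs)
step 1: m = 0.949000, f(m) = -0.198531 < 0 → root in [0.588000, 0.949000]
step 2: m = 0.768500, f(m) = 0.086479 > 0 → root in [0.768500, 0.949000]
step 3: m = 0.858750, f(m) = -0.053367 < 0 → root in [0.768500, 0.858750]
step 4: m = 0.813625, f(m) = 0.017255 > 0 → root in [0.813625, 0.858750]
Midpoint of [0.813625, 0.858750] = 0.836188

0.83619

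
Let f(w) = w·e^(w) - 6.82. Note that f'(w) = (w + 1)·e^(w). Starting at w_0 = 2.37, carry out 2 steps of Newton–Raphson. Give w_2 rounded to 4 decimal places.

1.5793

w_0 = 2.370000: f = 18.532820, f' = 36.050212 → w_1 = 2.370000 - (18.532820)/(36.050212) = 1.855916
w_1 = 1.855916: f = 5.053335, f' = 18.270894 → w_2 = 1.855916 - (5.053335)/(18.270894) = 1.579338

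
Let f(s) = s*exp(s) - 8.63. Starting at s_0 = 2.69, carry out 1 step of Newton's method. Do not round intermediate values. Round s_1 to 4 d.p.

f'(s) = (s+1)*exp(s)
s_0 = 2.690000: f = 30.998208, f' = 54.359884 → s_1 = 2.690000 - (30.998208)/(54.359884) = 2.119759

2.1198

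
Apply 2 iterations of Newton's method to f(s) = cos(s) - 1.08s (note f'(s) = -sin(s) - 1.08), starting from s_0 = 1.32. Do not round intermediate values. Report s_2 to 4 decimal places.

s_0 = 1.320000: f = -1.177425, f' = -2.048715 → s_1 = 1.320000 - (-1.177425)/(-2.048715) = 0.745286
s_1 = 0.745286: f = -0.070016, f' = -1.758182 → s_2 = 0.745286 - (-0.070016)/(-1.758182) = 0.705464

0.7055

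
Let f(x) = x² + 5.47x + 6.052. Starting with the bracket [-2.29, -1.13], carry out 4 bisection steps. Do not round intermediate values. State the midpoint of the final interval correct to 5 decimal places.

-1.52875

f(-2.290000) = -1.230200, f(-1.130000) = 1.147800 (opposite signs)
step 1: m = -1.710000, f(m) = -0.377600 < 0 → root in [-1.710000, -1.130000]
step 2: m = -1.420000, f(m) = 0.301000 > 0 → root in [-1.710000, -1.420000]
step 3: m = -1.565000, f(m) = -0.059325 < 0 → root in [-1.565000, -1.420000]
step 4: m = -1.492500, f(m) = 0.115581 > 0 → root in [-1.565000, -1.492500]
Midpoint of [-1.565000, -1.492500] = -1.528750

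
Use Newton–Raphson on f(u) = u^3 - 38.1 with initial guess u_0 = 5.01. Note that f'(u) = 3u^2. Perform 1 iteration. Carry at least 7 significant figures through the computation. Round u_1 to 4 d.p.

u_0 = 5.010000: f = 87.651501, f' = 75.300300 → u_1 = 5.010000 - (87.651501)/(75.300300) = 3.845974

3.8460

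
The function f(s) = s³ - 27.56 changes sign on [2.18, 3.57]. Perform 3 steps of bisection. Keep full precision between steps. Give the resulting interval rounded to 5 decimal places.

[2.87500, 3.04875]

f(2.180000) = -17.199768, f(3.570000) = 17.939293 (opposite signs)
step 1: m = 2.875000, f(m) = -3.796328 < 0 → root in [2.875000, 3.570000]
step 2: m = 3.222500, f(m) = 5.904071 > 0 → root in [2.875000, 3.222500]
step 3: m = 3.048750, f(m) = 0.777755 > 0 → root in [2.875000, 3.048750]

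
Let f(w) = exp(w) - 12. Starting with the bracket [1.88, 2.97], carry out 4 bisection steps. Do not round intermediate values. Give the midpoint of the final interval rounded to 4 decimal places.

2.4591

f(1.880000) = -5.446495, f(2.970000) = 7.491920 (opposite signs)
step 1: m = 2.425000, f(m) = -0.697771 < 0 → root in [2.425000, 2.970000]
step 2: m = 2.697500, f(m) = 2.842579 > 0 → root in [2.425000, 2.697500]
step 3: m = 2.561250, f(m) = 0.951997 > 0 → root in [2.425000, 2.561250]
step 4: m = 2.493125, f(m) = 0.099027 > 0 → root in [2.425000, 2.493125]
Midpoint of [2.425000, 2.493125] = 2.459062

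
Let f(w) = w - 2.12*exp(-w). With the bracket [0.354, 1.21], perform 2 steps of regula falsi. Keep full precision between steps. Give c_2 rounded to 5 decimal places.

0.88496

f(0.354000) = -1.133975, f(1.210000) = 0.577822
step 1: c = 0.921055, f(c) = 0.077085 > 0 → new bracket [0.354000, 0.921055]
step 2: c = 0.884961, f(c) = 0.009973 > 0 → new bracket [0.354000, 0.884961]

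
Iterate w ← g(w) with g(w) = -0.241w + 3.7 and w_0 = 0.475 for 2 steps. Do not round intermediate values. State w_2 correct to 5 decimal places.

w_1 = g(0.475000) = 3.585525
w_2 = g(3.585525) = 2.835888

2.83589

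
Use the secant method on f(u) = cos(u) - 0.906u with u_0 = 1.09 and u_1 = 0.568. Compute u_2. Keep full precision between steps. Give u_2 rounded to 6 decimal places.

0.768849

f(u_0) = -0.525055, f(u_1) = 0.328371
u_2 = 0.568000 - (0.328371)·(0.568000 - 1.090000)/(0.328371 - (-0.525055)) = 0.768849; f(u_2) = 0.022135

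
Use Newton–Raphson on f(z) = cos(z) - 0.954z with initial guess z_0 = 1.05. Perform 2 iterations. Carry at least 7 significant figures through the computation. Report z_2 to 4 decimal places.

0.7599

f'(z) = -sin(z) - 0.954
z_0 = 1.050000: f = -0.504129, f' = -1.821423 → z_1 = 1.050000 - (-0.504129)/(-1.821423) = 0.773223
z_1 = 0.773223: f = -0.021991, f' = -1.652445 → z_2 = 0.773223 - (-0.021991)/(-1.652445) = 0.759915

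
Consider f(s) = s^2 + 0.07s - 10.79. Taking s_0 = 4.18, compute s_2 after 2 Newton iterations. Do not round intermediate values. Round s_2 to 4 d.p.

3.2516

Newton update: s ← s − f(s)/f'(s).
f'(s) = 2s + 0.07
s_0 = 4.180000: f = 6.975000, f' = 8.430000 → s_1 = 4.180000 - (6.975000)/(8.430000) = 3.352598
s_1 = 3.352598: f = 0.684594, f' = 6.775196 → s_2 = 3.352598 - (0.684594)/(6.775196) = 3.251554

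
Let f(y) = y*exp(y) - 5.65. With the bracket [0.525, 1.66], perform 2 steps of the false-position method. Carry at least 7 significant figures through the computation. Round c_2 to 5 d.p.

1.36414

f(0.525000) = -4.762509, f(1.660000) = 3.080456
step 1: c = 1.214210, f(c) = -1.560989 < 0 → new bracket [1.214210, 1.660000]
step 2: c = 1.364136, f(c) = -0.313036 < 0 → new bracket [1.364136, 1.660000]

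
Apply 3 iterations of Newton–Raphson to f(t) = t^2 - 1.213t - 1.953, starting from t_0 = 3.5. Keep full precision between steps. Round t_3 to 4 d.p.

Newton update: t ← t − f(t)/f'(t).
f'(t) = 2t - 1.213
t_0 = 3.500000: f = 6.051500, f' = 5.787000 → t_1 = 3.500000 - (6.051500)/(5.787000) = 2.454294
t_1 = 2.454294: f = 1.093501, f' = 3.695588 → t_2 = 2.454294 - (1.093501)/(3.695588) = 2.158401
t_2 = 2.158401: f = 0.087553, f' = 3.103801 → t_3 = 2.158401 - (0.087553)/(3.103801) = 2.130192

2.1302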